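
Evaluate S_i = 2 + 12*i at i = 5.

S_5 = 2 + 12*5 = 2 + 60 = 62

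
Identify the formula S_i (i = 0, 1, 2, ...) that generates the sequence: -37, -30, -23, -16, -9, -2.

Check differences: -30 - -37 = 7
-23 - -30 = 7
Common difference d = 7.
First term a = -37.
Formula: S_i = -37 + 7*i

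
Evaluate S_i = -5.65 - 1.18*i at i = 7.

S_7 = -5.65 + -1.18*7 = -5.65 + -8.26 = -13.91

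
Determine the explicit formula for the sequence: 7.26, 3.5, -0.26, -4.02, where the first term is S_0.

Check differences: 3.5 - 7.26 = -3.76
-0.26 - 3.5 = -3.76
Common difference d = -3.76.
First term a = 7.26.
Formula: S_i = 7.26 - 3.76*i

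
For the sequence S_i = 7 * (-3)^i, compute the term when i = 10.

S_10 = 7 * (-3)^10 = 7 * 59049 = 413343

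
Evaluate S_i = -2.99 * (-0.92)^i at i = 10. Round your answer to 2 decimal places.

S_10 = -2.99 * (-0.92)^10 ≈ -2.99 * 0.4344 ≈ -1.3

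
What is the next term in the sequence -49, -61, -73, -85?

Differences: -61 - -49 = -12
This is an arithmetic sequence with common difference d = -12.
Next term = -85 + -12 = -97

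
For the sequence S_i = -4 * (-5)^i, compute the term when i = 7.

S_7 = -4 * (-5)^7 = -4 * -78125 = 312500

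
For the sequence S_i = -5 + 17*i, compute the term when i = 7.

S_7 = -5 + 17*7 = -5 + 119 = 114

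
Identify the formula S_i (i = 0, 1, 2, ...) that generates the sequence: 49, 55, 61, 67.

Check differences: 55 - 49 = 6
61 - 55 = 6
Common difference d = 6.
First term a = 49.
Formula: S_i = 49 + 6*i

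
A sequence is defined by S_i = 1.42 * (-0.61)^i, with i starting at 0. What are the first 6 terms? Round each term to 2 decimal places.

This is a geometric sequence.
i=0: S_0 = 1.42 * (-0.61)^0 = 1.42
i=1: S_1 = 1.42 * (-0.61)^1 ≈ -0.87
i=2: S_2 = 1.42 * (-0.61)^2 ≈ 0.53
i=3: S_3 = 1.42 * (-0.61)^3 ≈ -0.32
i=4: S_4 = 1.42 * (-0.61)^4 ≈ 0.2
i=5: S_5 = 1.42 * (-0.61)^5 ≈ -0.12
The first 6 terms are: [1.42, -0.87, 0.53, -0.32, 0.2, -0.12]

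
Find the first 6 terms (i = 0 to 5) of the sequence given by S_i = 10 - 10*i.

This is an arithmetic sequence.
i=0: S_0 = 10 + -10*0 = 10
i=1: S_1 = 10 + -10*1 = 0
i=2: S_2 = 10 + -10*2 = -10
i=3: S_3 = 10 + -10*3 = -20
i=4: S_4 = 10 + -10*4 = -30
i=5: S_5 = 10 + -10*5 = -40
The first 6 terms are: [10, 0, -10, -20, -30, -40]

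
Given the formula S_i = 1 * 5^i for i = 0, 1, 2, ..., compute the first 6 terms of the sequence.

This is a geometric sequence.
i=0: S_0 = 1 * 5^0 = 1
i=1: S_1 = 1 * 5^1 = 5
i=2: S_2 = 1 * 5^2 = 25
i=3: S_3 = 1 * 5^3 = 125
i=4: S_4 = 1 * 5^4 = 625
i=5: S_5 = 1 * 5^5 = 3125
The first 6 terms are: [1, 5, 25, 125, 625, 3125]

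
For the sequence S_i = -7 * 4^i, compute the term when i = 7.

S_7 = -7 * 4^7 = -7 * 16384 = -114688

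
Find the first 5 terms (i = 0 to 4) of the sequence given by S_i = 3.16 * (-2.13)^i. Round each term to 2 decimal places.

This is a geometric sequence.
i=0: S_0 = 3.16 * (-2.13)^0 = 3.16
i=1: S_1 = 3.16 * (-2.13)^1 ≈ -6.73
i=2: S_2 = 3.16 * (-2.13)^2 ≈ 14.34
i=3: S_3 = 3.16 * (-2.13)^3 ≈ -30.54
i=4: S_4 = 3.16 * (-2.13)^4 ≈ 65.04
The first 5 terms are: [3.16, -6.73, 14.34, -30.54, 65.04]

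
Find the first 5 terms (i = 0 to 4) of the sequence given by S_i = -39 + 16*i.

This is an arithmetic sequence.
i=0: S_0 = -39 + 16*0 = -39
i=1: S_1 = -39 + 16*1 = -23
i=2: S_2 = -39 + 16*2 = -7
i=3: S_3 = -39 + 16*3 = 9
i=4: S_4 = -39 + 16*4 = 25
The first 5 terms are: [-39, -23, -7, 9, 25]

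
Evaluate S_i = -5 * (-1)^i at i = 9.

S_9 = -5 * (-1)^9 = -5 * -1 = 5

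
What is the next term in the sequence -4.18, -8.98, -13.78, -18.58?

Differences: -8.98 - -4.18 = -4.8
This is an arithmetic sequence with common difference d = -4.8.
Next term = -18.58 + -4.8 = -23.38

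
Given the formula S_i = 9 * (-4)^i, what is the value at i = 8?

S_8 = 9 * (-4)^8 = 9 * 65536 = 589824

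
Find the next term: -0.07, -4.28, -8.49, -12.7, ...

Differences: -4.28 - -0.07 = -4.21
This is an arithmetic sequence with common difference d = -4.21.
Next term = -12.7 + -4.21 = -16.91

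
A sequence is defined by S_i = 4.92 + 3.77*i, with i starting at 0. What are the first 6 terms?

This is an arithmetic sequence.
i=0: S_0 = 4.92 + 3.77*0 = 4.92
i=1: S_1 = 4.92 + 3.77*1 = 8.69
i=2: S_2 = 4.92 + 3.77*2 = 12.46
i=3: S_3 = 4.92 + 3.77*3 = 16.23
i=4: S_4 = 4.92 + 3.77*4 = 20.0
i=5: S_5 = 4.92 + 3.77*5 = 23.77
The first 6 terms are: [4.92, 8.69, 12.46, 16.23, 20.0, 23.77]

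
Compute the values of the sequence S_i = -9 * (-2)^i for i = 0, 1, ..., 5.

This is a geometric sequence.
i=0: S_0 = -9 * (-2)^0 = -9
i=1: S_1 = -9 * (-2)^1 = 18
i=2: S_2 = -9 * (-2)^2 = -36
i=3: S_3 = -9 * (-2)^3 = 72
i=4: S_4 = -9 * (-2)^4 = -144
i=5: S_5 = -9 * (-2)^5 = 288
The first 6 terms are: [-9, 18, -36, 72, -144, 288]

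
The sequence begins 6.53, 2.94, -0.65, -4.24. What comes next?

Differences: 2.94 - 6.53 = -3.59
This is an arithmetic sequence with common difference d = -3.59.
Next term = -4.24 + -3.59 = -7.83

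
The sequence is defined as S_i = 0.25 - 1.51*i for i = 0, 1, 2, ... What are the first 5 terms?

This is an arithmetic sequence.
i=0: S_0 = 0.25 + -1.51*0 = 0.25
i=1: S_1 = 0.25 + -1.51*1 = -1.26
i=2: S_2 = 0.25 + -1.51*2 = -2.77
i=3: S_3 = 0.25 + -1.51*3 = -4.28
i=4: S_4 = 0.25 + -1.51*4 = -5.79
The first 5 terms are: [0.25, -1.26, -2.77, -4.28, -5.79]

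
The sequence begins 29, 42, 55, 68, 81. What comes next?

Differences: 42 - 29 = 13
This is an arithmetic sequence with common difference d = 13.
Next term = 81 + 13 = 94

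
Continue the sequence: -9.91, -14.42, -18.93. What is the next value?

Differences: -14.42 - -9.91 = -4.51
This is an arithmetic sequence with common difference d = -4.51.
Next term = -18.93 + -4.51 = -23.44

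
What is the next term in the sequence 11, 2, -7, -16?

Differences: 2 - 11 = -9
This is an arithmetic sequence with common difference d = -9.
Next term = -16 + -9 = -25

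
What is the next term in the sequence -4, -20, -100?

Ratios: -20 / -4 = 5.0
This is a geometric sequence with common ratio r = 5.
Next term = -100 * 5 = -500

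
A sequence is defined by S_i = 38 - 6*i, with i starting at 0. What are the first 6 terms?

This is an arithmetic sequence.
i=0: S_0 = 38 + -6*0 = 38
i=1: S_1 = 38 + -6*1 = 32
i=2: S_2 = 38 + -6*2 = 26
i=3: S_3 = 38 + -6*3 = 20
i=4: S_4 = 38 + -6*4 = 14
i=5: S_5 = 38 + -6*5 = 8
The first 6 terms are: [38, 32, 26, 20, 14, 8]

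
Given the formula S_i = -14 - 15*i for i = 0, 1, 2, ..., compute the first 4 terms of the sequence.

This is an arithmetic sequence.
i=0: S_0 = -14 + -15*0 = -14
i=1: S_1 = -14 + -15*1 = -29
i=2: S_2 = -14 + -15*2 = -44
i=3: S_3 = -14 + -15*3 = -59
The first 4 terms are: [-14, -29, -44, -59]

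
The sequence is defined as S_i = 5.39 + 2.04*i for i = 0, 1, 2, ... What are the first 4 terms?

This is an arithmetic sequence.
i=0: S_0 = 5.39 + 2.04*0 = 5.39
i=1: S_1 = 5.39 + 2.04*1 = 7.43
i=2: S_2 = 5.39 + 2.04*2 = 9.47
i=3: S_3 = 5.39 + 2.04*3 = 11.51
The first 4 terms are: [5.39, 7.43, 9.47, 11.51]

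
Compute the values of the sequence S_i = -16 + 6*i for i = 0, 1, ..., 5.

This is an arithmetic sequence.
i=0: S_0 = -16 + 6*0 = -16
i=1: S_1 = -16 + 6*1 = -10
i=2: S_2 = -16 + 6*2 = -4
i=3: S_3 = -16 + 6*3 = 2
i=4: S_4 = -16 + 6*4 = 8
i=5: S_5 = -16 + 6*5 = 14
The first 6 terms are: [-16, -10, -4, 2, 8, 14]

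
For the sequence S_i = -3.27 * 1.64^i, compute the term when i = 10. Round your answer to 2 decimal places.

S_10 = -3.27 * 1.64^10 ≈ -3.27 * 140.7468 ≈ -460.24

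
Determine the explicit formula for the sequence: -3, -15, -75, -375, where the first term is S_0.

Check ratios: -15 / -3 = 5.0
Common ratio r = 5.
First term a = -3.
Formula: S_i = -3 * 5^i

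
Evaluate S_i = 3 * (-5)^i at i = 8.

S_8 = 3 * (-5)^8 = 3 * 390625 = 1171875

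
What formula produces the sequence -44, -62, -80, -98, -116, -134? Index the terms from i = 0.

Check differences: -62 - -44 = -18
-80 - -62 = -18
Common difference d = -18.
First term a = -44.
Formula: S_i = -44 - 18*i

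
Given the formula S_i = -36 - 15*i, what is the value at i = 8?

S_8 = -36 + -15*8 = -36 + -120 = -156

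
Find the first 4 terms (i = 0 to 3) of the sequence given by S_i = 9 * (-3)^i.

This is a geometric sequence.
i=0: S_0 = 9 * (-3)^0 = 9
i=1: S_1 = 9 * (-3)^1 = -27
i=2: S_2 = 9 * (-3)^2 = 81
i=3: S_3 = 9 * (-3)^3 = -243
The first 4 terms are: [9, -27, 81, -243]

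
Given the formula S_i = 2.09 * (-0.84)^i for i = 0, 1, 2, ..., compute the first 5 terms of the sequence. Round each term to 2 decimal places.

This is a geometric sequence.
i=0: S_0 = 2.09 * (-0.84)^0 = 2.09
i=1: S_1 = 2.09 * (-0.84)^1 ≈ -1.76
i=2: S_2 = 2.09 * (-0.84)^2 ≈ 1.47
i=3: S_3 = 2.09 * (-0.84)^3 ≈ -1.24
i=4: S_4 = 2.09 * (-0.84)^4 ≈ 1.04
The first 5 terms are: [2.09, -1.76, 1.47, -1.24, 1.04]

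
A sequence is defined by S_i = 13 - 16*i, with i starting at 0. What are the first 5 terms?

This is an arithmetic sequence.
i=0: S_0 = 13 + -16*0 = 13
i=1: S_1 = 13 + -16*1 = -3
i=2: S_2 = 13 + -16*2 = -19
i=3: S_3 = 13 + -16*3 = -35
i=4: S_4 = 13 + -16*4 = -51
The first 5 terms are: [13, -3, -19, -35, -51]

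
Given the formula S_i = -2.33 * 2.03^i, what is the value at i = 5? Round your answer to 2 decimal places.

S_5 = -2.33 * 2.03^5 ≈ -2.33 * 34.4731 ≈ -80.32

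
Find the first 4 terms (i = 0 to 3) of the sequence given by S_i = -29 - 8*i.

This is an arithmetic sequence.
i=0: S_0 = -29 + -8*0 = -29
i=1: S_1 = -29 + -8*1 = -37
i=2: S_2 = -29 + -8*2 = -45
i=3: S_3 = -29 + -8*3 = -53
The first 4 terms are: [-29, -37, -45, -53]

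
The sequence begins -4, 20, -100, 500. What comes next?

Ratios: 20 / -4 = -5.0
This is a geometric sequence with common ratio r = -5.
Next term = 500 * -5 = -2500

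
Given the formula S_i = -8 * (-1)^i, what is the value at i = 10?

S_10 = -8 * (-1)^10 = -8 * 1 = -8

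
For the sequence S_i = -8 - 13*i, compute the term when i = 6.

S_6 = -8 + -13*6 = -8 + -78 = -86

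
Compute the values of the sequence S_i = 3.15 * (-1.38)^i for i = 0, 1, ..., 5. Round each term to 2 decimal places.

This is a geometric sequence.
i=0: S_0 = 3.15 * (-1.38)^0 = 3.15
i=1: S_1 = 3.15 * (-1.38)^1 ≈ -4.35
i=2: S_2 = 3.15 * (-1.38)^2 ≈ 6.0
i=3: S_3 = 3.15 * (-1.38)^3 ≈ -8.28
i=4: S_4 = 3.15 * (-1.38)^4 ≈ 11.42
i=5: S_5 = 3.15 * (-1.38)^5 ≈ -15.77
The first 6 terms are: [3.15, -4.35, 6.0, -8.28, 11.42, -15.77]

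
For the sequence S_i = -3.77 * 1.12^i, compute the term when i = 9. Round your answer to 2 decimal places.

S_9 = -3.77 * 1.12^9 ≈ -3.77 * 2.7731 ≈ -10.45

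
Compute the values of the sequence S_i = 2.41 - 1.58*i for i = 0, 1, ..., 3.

This is an arithmetic sequence.
i=0: S_0 = 2.41 + -1.58*0 = 2.41
i=1: S_1 = 2.41 + -1.58*1 = 0.83
i=2: S_2 = 2.41 + -1.58*2 = -0.75
i=3: S_3 = 2.41 + -1.58*3 = -2.33
The first 4 terms are: [2.41, 0.83, -0.75, -2.33]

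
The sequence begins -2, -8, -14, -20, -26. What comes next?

Differences: -8 - -2 = -6
This is an arithmetic sequence with common difference d = -6.
Next term = -26 + -6 = -32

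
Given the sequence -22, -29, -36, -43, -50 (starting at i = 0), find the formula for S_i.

Check differences: -29 - -22 = -7
-36 - -29 = -7
Common difference d = -7.
First term a = -22.
Formula: S_i = -22 - 7*i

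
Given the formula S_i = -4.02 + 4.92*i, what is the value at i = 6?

S_6 = -4.02 + 4.92*6 = -4.02 + 29.52 = 25.5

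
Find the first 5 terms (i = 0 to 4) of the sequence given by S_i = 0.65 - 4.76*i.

This is an arithmetic sequence.
i=0: S_0 = 0.65 + -4.76*0 = 0.65
i=1: S_1 = 0.65 + -4.76*1 = -4.11
i=2: S_2 = 0.65 + -4.76*2 = -8.87
i=3: S_3 = 0.65 + -4.76*3 = -13.63
i=4: S_4 = 0.65 + -4.76*4 = -18.39
The first 5 terms are: [0.65, -4.11, -8.87, -13.63, -18.39]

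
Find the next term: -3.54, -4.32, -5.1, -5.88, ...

Differences: -4.32 - -3.54 = -0.78
This is an arithmetic sequence with common difference d = -0.78.
Next term = -5.88 + -0.78 = -6.66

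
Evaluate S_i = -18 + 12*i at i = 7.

S_7 = -18 + 12*7 = -18 + 84 = 66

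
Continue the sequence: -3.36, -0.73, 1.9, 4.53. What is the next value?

Differences: -0.73 - -3.36 = 2.63
This is an arithmetic sequence with common difference d = 2.63.
Next term = 4.53 + 2.63 = 7.16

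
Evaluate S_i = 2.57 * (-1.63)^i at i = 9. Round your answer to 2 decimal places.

S_9 = 2.57 * (-1.63)^9 ≈ 2.57 * -81.2248 ≈ -208.75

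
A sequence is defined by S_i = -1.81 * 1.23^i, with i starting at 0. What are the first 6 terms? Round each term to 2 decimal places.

This is a geometric sequence.
i=0: S_0 = -1.81 * 1.23^0 = -1.81
i=1: S_1 = -1.81 * 1.23^1 ≈ -2.23
i=2: S_2 = -1.81 * 1.23^2 ≈ -2.74
i=3: S_3 = -1.81 * 1.23^3 ≈ -3.37
i=4: S_4 = -1.81 * 1.23^4 ≈ -4.14
i=5: S_5 = -1.81 * 1.23^5 ≈ -5.1
The first 6 terms are: [-1.81, -2.23, -2.74, -3.37, -4.14, -5.1]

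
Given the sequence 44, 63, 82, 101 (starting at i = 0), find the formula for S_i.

Check differences: 63 - 44 = 19
82 - 63 = 19
Common difference d = 19.
First term a = 44.
Formula: S_i = 44 + 19*i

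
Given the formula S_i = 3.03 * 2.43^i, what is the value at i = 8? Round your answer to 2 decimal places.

S_8 = 3.03 * 2.43^8 ≈ 3.03 * 1215.7665 ≈ 3683.77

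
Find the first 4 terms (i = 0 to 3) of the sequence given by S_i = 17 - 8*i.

This is an arithmetic sequence.
i=0: S_0 = 17 + -8*0 = 17
i=1: S_1 = 17 + -8*1 = 9
i=2: S_2 = 17 + -8*2 = 1
i=3: S_3 = 17 + -8*3 = -7
The first 4 terms are: [17, 9, 1, -7]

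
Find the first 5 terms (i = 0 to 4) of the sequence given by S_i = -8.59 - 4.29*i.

This is an arithmetic sequence.
i=0: S_0 = -8.59 + -4.29*0 = -8.59
i=1: S_1 = -8.59 + -4.29*1 = -12.88
i=2: S_2 = -8.59 + -4.29*2 = -17.17
i=3: S_3 = -8.59 + -4.29*3 = -21.46
i=4: S_4 = -8.59 + -4.29*4 = -25.75
The first 5 terms are: [-8.59, -12.88, -17.17, -21.46, -25.75]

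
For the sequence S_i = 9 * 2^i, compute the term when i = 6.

S_6 = 9 * 2^6 = 9 * 64 = 576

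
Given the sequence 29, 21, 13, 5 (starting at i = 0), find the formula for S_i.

Check differences: 21 - 29 = -8
13 - 21 = -8
Common difference d = -8.
First term a = 29.
Formula: S_i = 29 - 8*i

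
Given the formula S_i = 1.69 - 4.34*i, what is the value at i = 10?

S_10 = 1.69 + -4.34*10 = 1.69 + -43.4 = -41.71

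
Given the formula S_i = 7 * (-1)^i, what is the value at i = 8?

S_8 = 7 * (-1)^8 = 7 * 1 = 7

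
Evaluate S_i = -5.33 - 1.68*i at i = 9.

S_9 = -5.33 + -1.68*9 = -5.33 + -15.12 = -20.45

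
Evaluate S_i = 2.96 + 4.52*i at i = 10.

S_10 = 2.96 + 4.52*10 = 2.96 + 45.2 = 48.16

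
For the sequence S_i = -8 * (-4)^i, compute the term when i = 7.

S_7 = -8 * (-4)^7 = -8 * -16384 = 131072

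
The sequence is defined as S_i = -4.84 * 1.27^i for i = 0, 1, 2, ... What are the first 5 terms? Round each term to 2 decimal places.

This is a geometric sequence.
i=0: S_0 = -4.84 * 1.27^0 = -4.84
i=1: S_1 = -4.84 * 1.27^1 ≈ -6.15
i=2: S_2 = -4.84 * 1.27^2 ≈ -7.81
i=3: S_3 = -4.84 * 1.27^3 ≈ -9.91
i=4: S_4 = -4.84 * 1.27^4 ≈ -12.59
The first 5 terms are: [-4.84, -6.15, -7.81, -9.91, -12.59]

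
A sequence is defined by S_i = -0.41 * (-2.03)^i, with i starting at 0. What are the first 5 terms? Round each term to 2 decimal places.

This is a geometric sequence.
i=0: S_0 = -0.41 * (-2.03)^0 = -0.41
i=1: S_1 = -0.41 * (-2.03)^1 ≈ 0.83
i=2: S_2 = -0.41 * (-2.03)^2 ≈ -1.69
i=3: S_3 = -0.41 * (-2.03)^3 ≈ 3.43
i=4: S_4 = -0.41 * (-2.03)^4 ≈ -6.96
The first 5 terms are: [-0.41, 0.83, -1.69, 3.43, -6.96]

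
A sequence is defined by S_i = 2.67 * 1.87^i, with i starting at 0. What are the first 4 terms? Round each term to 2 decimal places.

This is a geometric sequence.
i=0: S_0 = 2.67 * 1.87^0 = 2.67
i=1: S_1 = 2.67 * 1.87^1 ≈ 4.99
i=2: S_2 = 2.67 * 1.87^2 ≈ 9.34
i=3: S_3 = 2.67 * 1.87^3 ≈ 17.46
The first 4 terms are: [2.67, 4.99, 9.34, 17.46]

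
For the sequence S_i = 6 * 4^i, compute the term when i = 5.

S_5 = 6 * 4^5 = 6 * 1024 = 6144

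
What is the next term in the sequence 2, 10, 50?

Ratios: 10 / 2 = 5.0
This is a geometric sequence with common ratio r = 5.
Next term = 50 * 5 = 250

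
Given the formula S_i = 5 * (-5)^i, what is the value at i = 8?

S_8 = 5 * (-5)^8 = 5 * 390625 = 1953125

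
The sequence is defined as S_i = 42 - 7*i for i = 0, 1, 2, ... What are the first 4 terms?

This is an arithmetic sequence.
i=0: S_0 = 42 + -7*0 = 42
i=1: S_1 = 42 + -7*1 = 35
i=2: S_2 = 42 + -7*2 = 28
i=3: S_3 = 42 + -7*3 = 21
The first 4 terms are: [42, 35, 28, 21]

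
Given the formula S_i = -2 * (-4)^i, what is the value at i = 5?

S_5 = -2 * (-4)^5 = -2 * -1024 = 2048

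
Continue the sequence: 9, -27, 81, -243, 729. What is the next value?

Ratios: -27 / 9 = -3.0
This is a geometric sequence with common ratio r = -3.
Next term = 729 * -3 = -2187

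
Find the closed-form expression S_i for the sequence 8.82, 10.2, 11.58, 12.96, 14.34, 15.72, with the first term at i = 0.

Check differences: 10.2 - 8.82 = 1.38
11.58 - 10.2 = 1.38
Common difference d = 1.38.
First term a = 8.82.
Formula: S_i = 8.82 + 1.38*i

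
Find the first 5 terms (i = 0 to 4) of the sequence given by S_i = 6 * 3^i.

This is a geometric sequence.
i=0: S_0 = 6 * 3^0 = 6
i=1: S_1 = 6 * 3^1 = 18
i=2: S_2 = 6 * 3^2 = 54
i=3: S_3 = 6 * 3^3 = 162
i=4: S_4 = 6 * 3^4 = 486
The first 5 terms are: [6, 18, 54, 162, 486]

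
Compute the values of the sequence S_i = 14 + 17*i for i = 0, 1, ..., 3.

This is an arithmetic sequence.
i=0: S_0 = 14 + 17*0 = 14
i=1: S_1 = 14 + 17*1 = 31
i=2: S_2 = 14 + 17*2 = 48
i=3: S_3 = 14 + 17*3 = 65
The first 4 terms are: [14, 31, 48, 65]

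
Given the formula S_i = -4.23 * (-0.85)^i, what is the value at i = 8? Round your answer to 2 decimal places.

S_8 = -4.23 * (-0.85)^8 ≈ -4.23 * 0.2725 ≈ -1.15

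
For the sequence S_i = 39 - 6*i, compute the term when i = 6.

S_6 = 39 + -6*6 = 39 + -36 = 3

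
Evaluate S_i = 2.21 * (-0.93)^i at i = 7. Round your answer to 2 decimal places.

S_7 = 2.21 * (-0.93)^7 ≈ 2.21 * -0.6017 ≈ -1.33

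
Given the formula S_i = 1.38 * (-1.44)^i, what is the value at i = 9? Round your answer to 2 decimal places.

S_9 = 1.38 * (-1.44)^9 ≈ 1.38 * -26.6233 ≈ -36.74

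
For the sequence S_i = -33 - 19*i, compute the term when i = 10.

S_10 = -33 + -19*10 = -33 + -190 = -223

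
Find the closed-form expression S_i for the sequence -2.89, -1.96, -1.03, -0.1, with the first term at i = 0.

Check differences: -1.96 - -2.89 = 0.93
-1.03 - -1.96 = 0.93
Common difference d = 0.93.
First term a = -2.89.
Formula: S_i = -2.89 + 0.93*i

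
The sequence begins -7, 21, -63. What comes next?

Ratios: 21 / -7 = -3.0
This is a geometric sequence with common ratio r = -3.
Next term = -63 * -3 = 189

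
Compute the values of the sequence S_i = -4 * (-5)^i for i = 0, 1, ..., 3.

This is a geometric sequence.
i=0: S_0 = -4 * (-5)^0 = -4
i=1: S_1 = -4 * (-5)^1 = 20
i=2: S_2 = -4 * (-5)^2 = -100
i=3: S_3 = -4 * (-5)^3 = 500
The first 4 terms are: [-4, 20, -100, 500]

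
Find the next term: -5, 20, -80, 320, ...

Ratios: 20 / -5 = -4.0
This is a geometric sequence with common ratio r = -4.
Next term = 320 * -4 = -1280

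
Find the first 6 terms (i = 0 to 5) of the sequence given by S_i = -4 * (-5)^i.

This is a geometric sequence.
i=0: S_0 = -4 * (-5)^0 = -4
i=1: S_1 = -4 * (-5)^1 = 20
i=2: S_2 = -4 * (-5)^2 = -100
i=3: S_3 = -4 * (-5)^3 = 500
i=4: S_4 = -4 * (-5)^4 = -2500
i=5: S_5 = -4 * (-5)^5 = 12500
The first 6 terms are: [-4, 20, -100, 500, -2500, 12500]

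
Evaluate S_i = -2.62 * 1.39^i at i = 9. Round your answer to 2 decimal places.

S_9 = -2.62 * 1.39^9 ≈ -2.62 * 19.3702 ≈ -50.75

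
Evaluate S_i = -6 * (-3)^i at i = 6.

S_6 = -6 * (-3)^6 = -6 * 729 = -4374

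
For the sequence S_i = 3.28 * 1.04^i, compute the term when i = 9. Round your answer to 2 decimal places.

S_9 = 3.28 * 1.04^9 ≈ 3.28 * 1.4233 ≈ 4.67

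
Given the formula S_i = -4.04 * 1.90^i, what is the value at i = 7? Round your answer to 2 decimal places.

S_7 = -4.04 * 1.9^7 ≈ -4.04 * 89.3872 ≈ -361.12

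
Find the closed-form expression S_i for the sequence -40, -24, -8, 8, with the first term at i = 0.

Check differences: -24 - -40 = 16
-8 - -24 = 16
Common difference d = 16.
First term a = -40.
Formula: S_i = -40 + 16*i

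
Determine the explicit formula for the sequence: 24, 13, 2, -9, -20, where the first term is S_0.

Check differences: 13 - 24 = -11
2 - 13 = -11
Common difference d = -11.
First term a = 24.
Formula: S_i = 24 - 11*i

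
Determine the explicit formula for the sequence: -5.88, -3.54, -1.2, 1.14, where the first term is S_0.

Check differences: -3.54 - -5.88 = 2.34
-1.2 - -3.54 = 2.34
Common difference d = 2.34.
First term a = -5.88.
Formula: S_i = -5.88 + 2.34*i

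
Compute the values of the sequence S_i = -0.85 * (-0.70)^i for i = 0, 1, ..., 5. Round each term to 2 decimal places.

This is a geometric sequence.
i=0: S_0 = -0.85 * (-0.7)^0 = -0.85
i=1: S_1 = -0.85 * (-0.7)^1 ≈ 0.6
i=2: S_2 = -0.85 * (-0.7)^2 ≈ -0.42
i=3: S_3 = -0.85 * (-0.7)^3 ≈ 0.29
i=4: S_4 = -0.85 * (-0.7)^4 ≈ -0.2
i=5: S_5 = -0.85 * (-0.7)^5 ≈ 0.14
The first 6 terms are: [-0.85, 0.6, -0.42, 0.29, -0.2, 0.14]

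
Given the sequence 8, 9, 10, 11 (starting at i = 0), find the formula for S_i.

Check differences: 9 - 8 = 1
10 - 9 = 1
Common difference d = 1.
First term a = 8.
Formula: S_i = 8 + 1*i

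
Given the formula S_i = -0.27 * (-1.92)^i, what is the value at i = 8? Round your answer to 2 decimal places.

S_8 = -0.27 * (-1.92)^8 ≈ -0.27 * 184.6757 ≈ -49.86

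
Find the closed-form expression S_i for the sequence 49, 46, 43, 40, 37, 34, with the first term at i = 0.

Check differences: 46 - 49 = -3
43 - 46 = -3
Common difference d = -3.
First term a = 49.
Formula: S_i = 49 - 3*i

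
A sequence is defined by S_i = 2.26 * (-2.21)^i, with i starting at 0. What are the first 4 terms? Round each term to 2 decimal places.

This is a geometric sequence.
i=0: S_0 = 2.26 * (-2.21)^0 = 2.26
i=1: S_1 = 2.26 * (-2.21)^1 ≈ -4.99
i=2: S_2 = 2.26 * (-2.21)^2 ≈ 11.04
i=3: S_3 = 2.26 * (-2.21)^3 ≈ -24.39
The first 4 terms are: [2.26, -4.99, 11.04, -24.39]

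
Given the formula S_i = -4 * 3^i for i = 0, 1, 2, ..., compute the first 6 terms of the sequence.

This is a geometric sequence.
i=0: S_0 = -4 * 3^0 = -4
i=1: S_1 = -4 * 3^1 = -12
i=2: S_2 = -4 * 3^2 = -36
i=3: S_3 = -4 * 3^3 = -108
i=4: S_4 = -4 * 3^4 = -324
i=5: S_5 = -4 * 3^5 = -972
The first 6 terms are: [-4, -12, -36, -108, -324, -972]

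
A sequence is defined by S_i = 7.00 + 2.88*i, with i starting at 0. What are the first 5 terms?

This is an arithmetic sequence.
i=0: S_0 = 7.0 + 2.88*0 = 7.0
i=1: S_1 = 7.0 + 2.88*1 = 9.88
i=2: S_2 = 7.0 + 2.88*2 = 12.76
i=3: S_3 = 7.0 + 2.88*3 = 15.64
i=4: S_4 = 7.0 + 2.88*4 = 18.52
The first 5 terms are: [7.0, 9.88, 12.76, 15.64, 18.52]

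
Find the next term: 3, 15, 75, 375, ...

Ratios: 15 / 3 = 5.0
This is a geometric sequence with common ratio r = 5.
Next term = 375 * 5 = 1875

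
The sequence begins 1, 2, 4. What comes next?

Ratios: 2 / 1 = 2.0
This is a geometric sequence with common ratio r = 2.
Next term = 4 * 2 = 8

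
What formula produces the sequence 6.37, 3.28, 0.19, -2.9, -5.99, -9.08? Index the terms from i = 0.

Check differences: 3.28 - 6.37 = -3.09
0.19 - 3.28 = -3.09
Common difference d = -3.09.
First term a = 6.37.
Formula: S_i = 6.37 - 3.09*i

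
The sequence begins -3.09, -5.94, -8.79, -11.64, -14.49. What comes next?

Differences: -5.94 - -3.09 = -2.85
This is an arithmetic sequence with common difference d = -2.85.
Next term = -14.49 + -2.85 = -17.34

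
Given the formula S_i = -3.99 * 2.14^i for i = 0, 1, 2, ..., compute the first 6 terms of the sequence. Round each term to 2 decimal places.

This is a geometric sequence.
i=0: S_0 = -3.99 * 2.14^0 = -3.99
i=1: S_1 = -3.99 * 2.14^1 ≈ -8.54
i=2: S_2 = -3.99 * 2.14^2 ≈ -18.27
i=3: S_3 = -3.99 * 2.14^3 ≈ -39.1
i=4: S_4 = -3.99 * 2.14^4 ≈ -83.68
i=5: S_5 = -3.99 * 2.14^5 ≈ -179.08
The first 6 terms are: [-3.99, -8.54, -18.27, -39.1, -83.68, -179.08]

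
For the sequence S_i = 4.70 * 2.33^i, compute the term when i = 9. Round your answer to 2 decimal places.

S_9 = 4.7 * 2.33^9 ≈ 4.7 * 2023.9664 ≈ 9512.64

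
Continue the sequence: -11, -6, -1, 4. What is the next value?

Differences: -6 - -11 = 5
This is an arithmetic sequence with common difference d = 5.
Next term = 4 + 5 = 9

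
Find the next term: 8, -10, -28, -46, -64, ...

Differences: -10 - 8 = -18
This is an arithmetic sequence with common difference d = -18.
Next term = -64 + -18 = -82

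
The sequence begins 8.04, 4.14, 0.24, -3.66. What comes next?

Differences: 4.14 - 8.04 = -3.9
This is an arithmetic sequence with common difference d = -3.9.
Next term = -3.66 + -3.9 = -7.56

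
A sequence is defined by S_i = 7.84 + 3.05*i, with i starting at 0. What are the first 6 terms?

This is an arithmetic sequence.
i=0: S_0 = 7.84 + 3.05*0 = 7.84
i=1: S_1 = 7.84 + 3.05*1 = 10.89
i=2: S_2 = 7.84 + 3.05*2 = 13.94
i=3: S_3 = 7.84 + 3.05*3 = 16.99
i=4: S_4 = 7.84 + 3.05*4 = 20.04
i=5: S_5 = 7.84 + 3.05*5 = 23.09
The first 6 terms are: [7.84, 10.89, 13.94, 16.99, 20.04, 23.09]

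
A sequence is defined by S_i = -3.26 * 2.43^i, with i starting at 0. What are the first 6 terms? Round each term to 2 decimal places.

This is a geometric sequence.
i=0: S_0 = -3.26 * 2.43^0 = -3.26
i=1: S_1 = -3.26 * 2.43^1 ≈ -7.92
i=2: S_2 = -3.26 * 2.43^2 ≈ -19.25
i=3: S_3 = -3.26 * 2.43^3 ≈ -46.78
i=4: S_4 = -3.26 * 2.43^4 ≈ -113.67
i=5: S_5 = -3.26 * 2.43^5 ≈ -276.22
The first 6 terms are: [-3.26, -7.92, -19.25, -46.78, -113.67, -276.22]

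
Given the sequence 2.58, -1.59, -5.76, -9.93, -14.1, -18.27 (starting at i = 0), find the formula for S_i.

Check differences: -1.59 - 2.58 = -4.17
-5.76 - -1.59 = -4.17
Common difference d = -4.17.
First term a = 2.58.
Formula: S_i = 2.58 - 4.17*i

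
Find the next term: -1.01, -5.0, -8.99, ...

Differences: -5.0 - -1.01 = -3.99
This is an arithmetic sequence with common difference d = -3.99.
Next term = -8.99 + -3.99 = -12.98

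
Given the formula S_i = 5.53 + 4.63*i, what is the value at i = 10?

S_10 = 5.53 + 4.63*10 = 5.53 + 46.3 = 51.83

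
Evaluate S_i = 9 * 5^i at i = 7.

S_7 = 9 * 5^7 = 9 * 78125 = 703125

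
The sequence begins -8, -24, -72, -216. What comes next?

Ratios: -24 / -8 = 3.0
This is a geometric sequence with common ratio r = 3.
Next term = -216 * 3 = -648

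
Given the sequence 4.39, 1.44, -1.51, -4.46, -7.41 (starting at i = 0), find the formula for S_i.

Check differences: 1.44 - 4.39 = -2.95
-1.51 - 1.44 = -2.95
Common difference d = -2.95.
First term a = 4.39.
Formula: S_i = 4.39 - 2.95*i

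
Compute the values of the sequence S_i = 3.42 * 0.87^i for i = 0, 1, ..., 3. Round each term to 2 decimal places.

This is a geometric sequence.
i=0: S_0 = 3.42 * 0.87^0 = 3.42
i=1: S_1 = 3.42 * 0.87^1 ≈ 2.98
i=2: S_2 = 3.42 * 0.87^2 ≈ 2.59
i=3: S_3 = 3.42 * 0.87^3 ≈ 2.25
The first 4 terms are: [3.42, 2.98, 2.59, 2.25]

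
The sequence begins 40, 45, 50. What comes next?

Differences: 45 - 40 = 5
This is an arithmetic sequence with common difference d = 5.
Next term = 50 + 5 = 55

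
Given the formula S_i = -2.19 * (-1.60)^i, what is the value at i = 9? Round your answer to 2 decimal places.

S_9 = -2.19 * (-1.6)^9 ≈ -2.19 * -68.7195 ≈ 150.5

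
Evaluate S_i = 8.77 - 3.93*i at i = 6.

S_6 = 8.77 + -3.93*6 = 8.77 + -23.58 = -14.81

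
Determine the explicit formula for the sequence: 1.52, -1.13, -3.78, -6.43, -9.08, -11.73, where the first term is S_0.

Check differences: -1.13 - 1.52 = -2.65
-3.78 - -1.13 = -2.65
Common difference d = -2.65.
First term a = 1.52.
Formula: S_i = 1.52 - 2.65*i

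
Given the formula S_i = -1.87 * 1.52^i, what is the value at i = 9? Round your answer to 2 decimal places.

S_9 = -1.87 * 1.52^9 ≈ -1.87 * 43.3104 ≈ -80.99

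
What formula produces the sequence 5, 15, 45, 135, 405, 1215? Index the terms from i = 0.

Check ratios: 15 / 5 = 3.0
Common ratio r = 3.
First term a = 5.
Formula: S_i = 5 * 3^i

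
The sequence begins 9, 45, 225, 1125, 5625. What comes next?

Ratios: 45 / 9 = 5.0
This is a geometric sequence with common ratio r = 5.
Next term = 5625 * 5 = 28125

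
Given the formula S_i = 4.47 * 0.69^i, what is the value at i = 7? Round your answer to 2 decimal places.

S_7 = 4.47 * 0.69^7 ≈ 4.47 * 0.0745 ≈ 0.33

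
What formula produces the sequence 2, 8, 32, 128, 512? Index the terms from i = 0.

Check ratios: 8 / 2 = 4.0
Common ratio r = 4.
First term a = 2.
Formula: S_i = 2 * 4^i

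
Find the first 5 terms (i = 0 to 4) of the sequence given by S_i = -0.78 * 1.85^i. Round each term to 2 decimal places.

This is a geometric sequence.
i=0: S_0 = -0.78 * 1.85^0 = -0.78
i=1: S_1 = -0.78 * 1.85^1 ≈ -1.44
i=2: S_2 = -0.78 * 1.85^2 ≈ -2.67
i=3: S_3 = -0.78 * 1.85^3 ≈ -4.94
i=4: S_4 = -0.78 * 1.85^4 ≈ -9.14
The first 5 terms are: [-0.78, -1.44, -2.67, -4.94, -9.14]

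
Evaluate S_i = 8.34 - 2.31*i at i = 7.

S_7 = 8.34 + -2.31*7 = 8.34 + -16.17 = -7.83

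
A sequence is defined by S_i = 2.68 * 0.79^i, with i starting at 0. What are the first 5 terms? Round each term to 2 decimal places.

This is a geometric sequence.
i=0: S_0 = 2.68 * 0.79^0 = 2.68
i=1: S_1 = 2.68 * 0.79^1 ≈ 2.12
i=2: S_2 = 2.68 * 0.79^2 ≈ 1.67
i=3: S_3 = 2.68 * 0.79^3 ≈ 1.32
i=4: S_4 = 2.68 * 0.79^4 ≈ 1.04
The first 5 terms are: [2.68, 2.12, 1.67, 1.32, 1.04]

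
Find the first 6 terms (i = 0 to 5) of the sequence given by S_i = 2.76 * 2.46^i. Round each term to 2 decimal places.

This is a geometric sequence.
i=0: S_0 = 2.76 * 2.46^0 = 2.76
i=1: S_1 = 2.76 * 2.46^1 ≈ 6.79
i=2: S_2 = 2.76 * 2.46^2 ≈ 16.7
i=3: S_3 = 2.76 * 2.46^3 ≈ 41.09
i=4: S_4 = 2.76 * 2.46^4 ≈ 101.08
i=5: S_5 = 2.76 * 2.46^5 ≈ 248.65
The first 6 terms are: [2.76, 6.79, 16.7, 41.09, 101.08, 248.65]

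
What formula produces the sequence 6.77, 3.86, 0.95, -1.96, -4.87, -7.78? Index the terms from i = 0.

Check differences: 3.86 - 6.77 = -2.91
0.95 - 3.86 = -2.91
Common difference d = -2.91.
First term a = 6.77.
Formula: S_i = 6.77 - 2.91*i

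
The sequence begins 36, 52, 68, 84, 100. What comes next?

Differences: 52 - 36 = 16
This is an arithmetic sequence with common difference d = 16.
Next term = 100 + 16 = 116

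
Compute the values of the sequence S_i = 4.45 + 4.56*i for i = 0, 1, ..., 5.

This is an arithmetic sequence.
i=0: S_0 = 4.45 + 4.56*0 = 4.45
i=1: S_1 = 4.45 + 4.56*1 = 9.01
i=2: S_2 = 4.45 + 4.56*2 = 13.57
i=3: S_3 = 4.45 + 4.56*3 = 18.13
i=4: S_4 = 4.45 + 4.56*4 = 22.69
i=5: S_5 = 4.45 + 4.56*5 = 27.25
The first 6 terms are: [4.45, 9.01, 13.57, 18.13, 22.69, 27.25]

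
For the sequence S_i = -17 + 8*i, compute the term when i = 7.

S_7 = -17 + 8*7 = -17 + 56 = 39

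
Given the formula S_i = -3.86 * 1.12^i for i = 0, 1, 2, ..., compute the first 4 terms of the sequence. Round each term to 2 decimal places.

This is a geometric sequence.
i=0: S_0 = -3.86 * 1.12^0 = -3.86
i=1: S_1 = -3.86 * 1.12^1 ≈ -4.32
i=2: S_2 = -3.86 * 1.12^2 ≈ -4.84
i=3: S_3 = -3.86 * 1.12^3 ≈ -5.42
The first 4 terms are: [-3.86, -4.32, -4.84, -5.42]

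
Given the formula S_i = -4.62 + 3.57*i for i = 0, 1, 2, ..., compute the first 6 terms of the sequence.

This is an arithmetic sequence.
i=0: S_0 = -4.62 + 3.57*0 = -4.62
i=1: S_1 = -4.62 + 3.57*1 = -1.05
i=2: S_2 = -4.62 + 3.57*2 = 2.52
i=3: S_3 = -4.62 + 3.57*3 = 6.09
i=4: S_4 = -4.62 + 3.57*4 = 9.66
i=5: S_5 = -4.62 + 3.57*5 = 13.23
The first 6 terms are: [-4.62, -1.05, 2.52, 6.09, 9.66, 13.23]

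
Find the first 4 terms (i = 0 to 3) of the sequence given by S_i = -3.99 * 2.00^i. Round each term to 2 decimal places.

This is a geometric sequence.
i=0: S_0 = -3.99 * 2.0^0 = -3.99
i=1: S_1 = -3.99 * 2.0^1 = -7.98
i=2: S_2 = -3.99 * 2.0^2 = -15.96
i=3: S_3 = -3.99 * 2.0^3 = -31.92
The first 4 terms are: [-3.99, -7.98, -15.96, -31.92]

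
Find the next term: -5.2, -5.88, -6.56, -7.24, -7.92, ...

Differences: -5.88 - -5.2 = -0.68
This is an arithmetic sequence with common difference d = -0.68.
Next term = -7.92 + -0.68 = -8.6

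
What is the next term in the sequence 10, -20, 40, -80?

Ratios: -20 / 10 = -2.0
This is a geometric sequence with common ratio r = -2.
Next term = -80 * -2 = 160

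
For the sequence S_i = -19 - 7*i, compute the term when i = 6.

S_6 = -19 + -7*6 = -19 + -42 = -61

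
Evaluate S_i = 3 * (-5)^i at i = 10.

S_10 = 3 * (-5)^10 = 3 * 9765625 = 29296875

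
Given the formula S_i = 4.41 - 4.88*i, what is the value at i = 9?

S_9 = 4.41 + -4.88*9 = 4.41 + -43.92 = -39.51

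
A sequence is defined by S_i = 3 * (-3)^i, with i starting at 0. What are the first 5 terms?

This is a geometric sequence.
i=0: S_0 = 3 * (-3)^0 = 3
i=1: S_1 = 3 * (-3)^1 = -9
i=2: S_2 = 3 * (-3)^2 = 27
i=3: S_3 = 3 * (-3)^3 = -81
i=4: S_4 = 3 * (-3)^4 = 243
The first 5 terms are: [3, -9, 27, -81, 243]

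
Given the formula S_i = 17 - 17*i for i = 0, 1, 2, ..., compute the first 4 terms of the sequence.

This is an arithmetic sequence.
i=0: S_0 = 17 + -17*0 = 17
i=1: S_1 = 17 + -17*1 = 0
i=2: S_2 = 17 + -17*2 = -17
i=3: S_3 = 17 + -17*3 = -34
The first 4 terms are: [17, 0, -17, -34]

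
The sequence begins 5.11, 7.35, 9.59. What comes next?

Differences: 7.35 - 5.11 = 2.24
This is an arithmetic sequence with common difference d = 2.24.
Next term = 9.59 + 2.24 = 11.83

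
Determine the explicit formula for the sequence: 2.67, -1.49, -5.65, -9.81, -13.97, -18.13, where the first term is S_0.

Check differences: -1.49 - 2.67 = -4.16
-5.65 - -1.49 = -4.16
Common difference d = -4.16.
First term a = 2.67.
Formula: S_i = 2.67 - 4.16*i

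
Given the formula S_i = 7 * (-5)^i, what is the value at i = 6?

S_6 = 7 * (-5)^6 = 7 * 15625 = 109375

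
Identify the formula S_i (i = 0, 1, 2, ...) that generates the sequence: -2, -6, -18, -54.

Check ratios: -6 / -2 = 3.0
Common ratio r = 3.
First term a = -2.
Formula: S_i = -2 * 3^i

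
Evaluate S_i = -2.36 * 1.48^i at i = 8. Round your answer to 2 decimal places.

S_8 = -2.36 * 1.48^8 ≈ -2.36 * 23.0194 ≈ -54.33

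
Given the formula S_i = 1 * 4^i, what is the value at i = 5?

S_5 = 1 * 4^5 = 1 * 1024 = 1024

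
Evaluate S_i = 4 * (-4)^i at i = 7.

S_7 = 4 * (-4)^7 = 4 * -16384 = -65536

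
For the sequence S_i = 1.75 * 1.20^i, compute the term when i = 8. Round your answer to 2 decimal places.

S_8 = 1.75 * 1.2^8 ≈ 1.75 * 4.2998 ≈ 7.52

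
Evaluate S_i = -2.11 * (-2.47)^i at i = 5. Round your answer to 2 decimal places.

S_5 = -2.11 * (-2.47)^5 ≈ -2.11 * -91.9358 ≈ 193.98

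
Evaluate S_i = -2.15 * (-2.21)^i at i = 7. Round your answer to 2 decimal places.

S_7 = -2.15 * (-2.21)^7 ≈ -2.15 * -257.4814 ≈ 553.59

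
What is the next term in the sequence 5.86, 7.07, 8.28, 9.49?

Differences: 7.07 - 5.86 = 1.21
This is an arithmetic sequence with common difference d = 1.21.
Next term = 9.49 + 1.21 = 10.7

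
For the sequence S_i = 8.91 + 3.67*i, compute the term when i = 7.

S_7 = 8.91 + 3.67*7 = 8.91 + 25.69 = 34.6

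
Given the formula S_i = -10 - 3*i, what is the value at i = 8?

S_8 = -10 + -3*8 = -10 + -24 = -34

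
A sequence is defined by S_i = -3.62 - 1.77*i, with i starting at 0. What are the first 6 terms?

This is an arithmetic sequence.
i=0: S_0 = -3.62 + -1.77*0 = -3.62
i=1: S_1 = -3.62 + -1.77*1 = -5.39
i=2: S_2 = -3.62 + -1.77*2 = -7.16
i=3: S_3 = -3.62 + -1.77*3 = -8.93
i=4: S_4 = -3.62 + -1.77*4 = -10.7
i=5: S_5 = -3.62 + -1.77*5 = -12.47
The first 6 terms are: [-3.62, -5.39, -7.16, -8.93, -10.7, -12.47]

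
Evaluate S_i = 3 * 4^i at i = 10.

S_10 = 3 * 4^10 = 3 * 1048576 = 3145728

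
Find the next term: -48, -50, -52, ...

Differences: -50 - -48 = -2
This is an arithmetic sequence with common difference d = -2.
Next term = -52 + -2 = -54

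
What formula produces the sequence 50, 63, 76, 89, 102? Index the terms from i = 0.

Check differences: 63 - 50 = 13
76 - 63 = 13
Common difference d = 13.
First term a = 50.
Formula: S_i = 50 + 13*i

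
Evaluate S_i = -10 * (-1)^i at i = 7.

S_7 = -10 * (-1)^7 = -10 * -1 = 10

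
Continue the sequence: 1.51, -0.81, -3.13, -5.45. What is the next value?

Differences: -0.81 - 1.51 = -2.32
This is an arithmetic sequence with common difference d = -2.32.
Next term = -5.45 + -2.32 = -7.77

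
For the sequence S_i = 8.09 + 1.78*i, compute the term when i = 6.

S_6 = 8.09 + 1.78*6 = 8.09 + 10.68 = 18.77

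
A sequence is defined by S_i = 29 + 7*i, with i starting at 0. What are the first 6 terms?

This is an arithmetic sequence.
i=0: S_0 = 29 + 7*0 = 29
i=1: S_1 = 29 + 7*1 = 36
i=2: S_2 = 29 + 7*2 = 43
i=3: S_3 = 29 + 7*3 = 50
i=4: S_4 = 29 + 7*4 = 57
i=5: S_5 = 29 + 7*5 = 64
The first 6 terms are: [29, 36, 43, 50, 57, 64]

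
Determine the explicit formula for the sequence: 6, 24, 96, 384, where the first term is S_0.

Check ratios: 24 / 6 = 4.0
Common ratio r = 4.
First term a = 6.
Formula: S_i = 6 * 4^i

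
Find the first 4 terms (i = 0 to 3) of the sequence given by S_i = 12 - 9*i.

This is an arithmetic sequence.
i=0: S_0 = 12 + -9*0 = 12
i=1: S_1 = 12 + -9*1 = 3
i=2: S_2 = 12 + -9*2 = -6
i=3: S_3 = 12 + -9*3 = -15
The first 4 terms are: [12, 3, -6, -15]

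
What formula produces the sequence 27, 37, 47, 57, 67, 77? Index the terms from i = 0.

Check differences: 37 - 27 = 10
47 - 37 = 10
Common difference d = 10.
First term a = 27.
Formula: S_i = 27 + 10*i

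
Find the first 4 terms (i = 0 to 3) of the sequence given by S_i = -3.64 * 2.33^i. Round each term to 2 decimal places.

This is a geometric sequence.
i=0: S_0 = -3.64 * 2.33^0 = -3.64
i=1: S_1 = -3.64 * 2.33^1 ≈ -8.48
i=2: S_2 = -3.64 * 2.33^2 ≈ -19.76
i=3: S_3 = -3.64 * 2.33^3 ≈ -46.04
The first 4 terms are: [-3.64, -8.48, -19.76, -46.04]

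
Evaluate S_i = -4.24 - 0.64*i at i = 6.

S_6 = -4.24 + -0.64*6 = -4.24 + -3.84 = -8.08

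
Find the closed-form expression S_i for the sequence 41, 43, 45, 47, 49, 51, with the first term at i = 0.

Check differences: 43 - 41 = 2
45 - 43 = 2
Common difference d = 2.
First term a = 41.
Formula: S_i = 41 + 2*i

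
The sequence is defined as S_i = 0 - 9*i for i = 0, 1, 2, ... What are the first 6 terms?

This is an arithmetic sequence.
i=0: S_0 = 0 + -9*0 = 0
i=1: S_1 = 0 + -9*1 = -9
i=2: S_2 = 0 + -9*2 = -18
i=3: S_3 = 0 + -9*3 = -27
i=4: S_4 = 0 + -9*4 = -36
i=5: S_5 = 0 + -9*5 = -45
The first 6 terms are: [0, -9, -18, -27, -36, -45]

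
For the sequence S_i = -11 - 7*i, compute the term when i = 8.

S_8 = -11 + -7*8 = -11 + -56 = -67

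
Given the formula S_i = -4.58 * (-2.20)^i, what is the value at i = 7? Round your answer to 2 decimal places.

S_7 = -4.58 * (-2.2)^7 ≈ -4.58 * -249.4358 ≈ 1142.42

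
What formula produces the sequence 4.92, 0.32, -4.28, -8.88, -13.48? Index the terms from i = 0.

Check differences: 0.32 - 4.92 = -4.6
-4.28 - 0.32 = -4.6
Common difference d = -4.6.
First term a = 4.92.
Formula: S_i = 4.92 - 4.60*i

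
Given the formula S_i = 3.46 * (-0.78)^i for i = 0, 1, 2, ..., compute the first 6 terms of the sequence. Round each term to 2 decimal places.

This is a geometric sequence.
i=0: S_0 = 3.46 * (-0.78)^0 = 3.46
i=1: S_1 = 3.46 * (-0.78)^1 ≈ -2.7
i=2: S_2 = 3.46 * (-0.78)^2 ≈ 2.11
i=3: S_3 = 3.46 * (-0.78)^3 ≈ -1.64
i=4: S_4 = 3.46 * (-0.78)^4 ≈ 1.28
i=5: S_5 = 3.46 * (-0.78)^5 ≈ -1.0
The first 6 terms are: [3.46, -2.7, 2.11, -1.64, 1.28, -1.0]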